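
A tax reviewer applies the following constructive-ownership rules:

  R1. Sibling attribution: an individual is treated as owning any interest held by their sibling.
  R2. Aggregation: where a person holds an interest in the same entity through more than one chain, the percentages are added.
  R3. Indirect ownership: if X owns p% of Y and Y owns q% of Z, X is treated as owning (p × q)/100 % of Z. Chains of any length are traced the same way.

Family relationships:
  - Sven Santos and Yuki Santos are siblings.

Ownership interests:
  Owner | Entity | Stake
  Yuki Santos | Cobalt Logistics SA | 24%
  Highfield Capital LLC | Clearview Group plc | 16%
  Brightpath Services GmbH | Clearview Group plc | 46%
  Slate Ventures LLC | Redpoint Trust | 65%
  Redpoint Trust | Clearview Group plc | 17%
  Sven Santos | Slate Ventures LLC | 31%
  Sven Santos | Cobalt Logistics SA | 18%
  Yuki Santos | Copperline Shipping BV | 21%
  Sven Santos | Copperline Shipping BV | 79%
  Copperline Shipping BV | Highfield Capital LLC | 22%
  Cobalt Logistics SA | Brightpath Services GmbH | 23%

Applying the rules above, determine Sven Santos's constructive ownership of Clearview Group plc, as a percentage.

By sibling attribution (R1), Sven Santos is treated as also owning Yuki Santos's interest in Cobalt Logistics SA, giving 18% + 24% = 42%.
By sibling attribution (R1), Sven Santos is treated as also owning Yuki Santos's interest in Copperline Shipping BV, giving 79% + 21% = 100%.
Chain via Cobalt Logistics SA → Brightpath Services GmbH (R3): 42% × 23% × 46% = 4.4436% of Clearview Group plc.
Chain via Copperline Shipping BV → Highfield Capital LLC (R3): 100% × 22% × 16% = 3.52% of Clearview Group plc.
Chain via Slate Ventures LLC → Redpoint Trust (R3): 31% × 65% × 17% = 3.4255% of Clearview Group plc.
Aggregating (R2): 4.4436% + 3.52% + 3.4255% = 11.3891%.

11.3891%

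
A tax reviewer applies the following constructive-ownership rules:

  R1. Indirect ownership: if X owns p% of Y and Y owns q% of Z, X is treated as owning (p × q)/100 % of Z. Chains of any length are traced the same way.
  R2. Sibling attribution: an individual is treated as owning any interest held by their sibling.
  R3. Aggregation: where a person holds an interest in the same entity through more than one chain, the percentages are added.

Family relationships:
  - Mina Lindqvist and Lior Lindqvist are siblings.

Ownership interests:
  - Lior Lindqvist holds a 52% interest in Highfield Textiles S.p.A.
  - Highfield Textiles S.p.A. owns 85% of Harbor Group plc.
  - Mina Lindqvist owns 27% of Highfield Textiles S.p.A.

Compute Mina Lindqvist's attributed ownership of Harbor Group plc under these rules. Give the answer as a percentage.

By sibling attribution (R2), Mina Lindqvist is treated as also owning Lior Lindqvist's interest in Highfield Textiles S.p.A, giving 27% + 52% = 79%.
Chain via Highfield Textiles S.p.A. (R1): 79% × 85% = 67.15% of Harbor Group plc.

67.15%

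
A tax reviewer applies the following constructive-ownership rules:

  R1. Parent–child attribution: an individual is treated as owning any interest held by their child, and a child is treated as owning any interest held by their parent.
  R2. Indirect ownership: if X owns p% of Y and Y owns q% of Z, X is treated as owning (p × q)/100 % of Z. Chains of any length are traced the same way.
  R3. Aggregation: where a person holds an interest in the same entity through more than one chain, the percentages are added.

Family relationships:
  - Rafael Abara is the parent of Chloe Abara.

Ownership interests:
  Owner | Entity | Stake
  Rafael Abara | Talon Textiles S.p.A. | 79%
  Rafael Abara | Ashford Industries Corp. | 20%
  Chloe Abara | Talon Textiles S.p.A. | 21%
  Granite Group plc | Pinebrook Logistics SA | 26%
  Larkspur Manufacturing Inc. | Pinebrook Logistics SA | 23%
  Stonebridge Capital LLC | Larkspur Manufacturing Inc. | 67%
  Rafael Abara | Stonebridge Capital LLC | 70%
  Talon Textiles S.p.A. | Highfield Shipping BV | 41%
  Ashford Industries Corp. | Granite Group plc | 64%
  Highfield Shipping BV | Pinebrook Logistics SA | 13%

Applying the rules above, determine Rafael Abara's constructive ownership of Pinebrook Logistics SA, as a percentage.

By parent–child attribution (R1), Rafael Abara is treated as also owning Chloe Abara's interest in Talon Textiles S.p.A, giving 79% + 21% = 100%.
Chain via Ashford Industries Corp. → Granite Group plc (R2): 20% × 64% × 26% = 3.328% of Pinebrook Logistics SA.
Chain via Stonebridge Capital LLC → Larkspur Manufacturing Inc. (R2): 70% × 67% × 23% = 10.787% of Pinebrook Logistics SA.
Chain via Talon Textiles S.p.A. → Highfield Shipping BV (R2): 100% × 41% × 13% = 5.33% of Pinebrook Logistics SA.
Aggregating (R3): 3.328% + 10.787% + 5.33% = 19.445%.

19.445%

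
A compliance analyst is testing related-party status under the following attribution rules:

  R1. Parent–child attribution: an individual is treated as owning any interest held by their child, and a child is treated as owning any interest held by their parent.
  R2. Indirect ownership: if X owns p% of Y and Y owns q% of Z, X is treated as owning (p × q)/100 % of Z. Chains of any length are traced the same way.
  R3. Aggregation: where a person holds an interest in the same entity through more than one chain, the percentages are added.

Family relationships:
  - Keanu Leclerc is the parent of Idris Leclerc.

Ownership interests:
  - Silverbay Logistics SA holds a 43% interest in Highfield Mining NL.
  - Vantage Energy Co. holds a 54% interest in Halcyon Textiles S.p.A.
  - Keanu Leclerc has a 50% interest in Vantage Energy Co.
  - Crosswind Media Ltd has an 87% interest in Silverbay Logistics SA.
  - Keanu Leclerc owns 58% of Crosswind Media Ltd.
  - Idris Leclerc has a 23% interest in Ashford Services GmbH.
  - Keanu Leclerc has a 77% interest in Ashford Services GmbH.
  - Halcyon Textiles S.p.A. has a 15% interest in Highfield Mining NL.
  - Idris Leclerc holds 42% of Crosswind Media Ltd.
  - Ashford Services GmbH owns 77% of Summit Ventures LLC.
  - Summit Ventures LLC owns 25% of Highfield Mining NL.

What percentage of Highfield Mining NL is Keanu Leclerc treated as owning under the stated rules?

By parent–child attribution (R1), Keanu Leclerc is treated as also owning Idris Leclerc's interest in Ashford Services GmbH, giving 77% + 23% = 100%.
By parent–child attribution (R1), Keanu Leclerc is treated as also owning Idris Leclerc's interest in Crosswind Media Ltd, giving 58% + 42% = 100%.
Chain via Ashford Services GmbH → Summit Ventures LLC (R2): 100% × 77% × 25% = 19.25% of Highfield Mining NL.
Chain via Crosswind Media Ltd → Silverbay Logistics SA (R2): 100% × 87% × 43% = 37.41% of Highfield Mining NL.
Chain via Vantage Energy Co. → Halcyon Textiles S.p.A. (R2): 50% × 54% × 15% = 4.05% of Highfield Mining NL.
Aggregating (R3): 19.25% + 37.41% + 4.05% = 60.71%.

60.71%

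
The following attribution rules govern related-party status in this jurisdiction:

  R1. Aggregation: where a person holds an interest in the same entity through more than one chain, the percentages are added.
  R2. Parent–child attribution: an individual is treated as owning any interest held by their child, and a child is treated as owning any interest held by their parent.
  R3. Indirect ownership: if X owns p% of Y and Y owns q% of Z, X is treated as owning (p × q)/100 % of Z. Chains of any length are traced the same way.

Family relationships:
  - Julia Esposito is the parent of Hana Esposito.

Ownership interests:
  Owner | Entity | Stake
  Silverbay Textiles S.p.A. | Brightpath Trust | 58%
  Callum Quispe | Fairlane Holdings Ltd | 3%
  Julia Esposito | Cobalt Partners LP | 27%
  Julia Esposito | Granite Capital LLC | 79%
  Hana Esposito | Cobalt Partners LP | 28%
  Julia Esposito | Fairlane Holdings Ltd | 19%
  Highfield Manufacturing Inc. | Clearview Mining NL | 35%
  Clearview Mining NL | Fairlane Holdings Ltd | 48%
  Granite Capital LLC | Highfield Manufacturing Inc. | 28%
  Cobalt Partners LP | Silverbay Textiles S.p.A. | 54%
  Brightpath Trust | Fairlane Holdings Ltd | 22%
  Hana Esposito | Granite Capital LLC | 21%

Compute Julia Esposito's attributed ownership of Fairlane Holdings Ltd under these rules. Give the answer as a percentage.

By parent–child attribution (R2), Julia Esposito is treated as also owning Hana Esposito's interest in Granite Capital LLC, giving 79% + 21% = 100%.
By parent–child attribution (R2), Julia Esposito is treated as also owning Hana Esposito's interest in Cobalt Partners LP, giving 27% + 28% = 55%.
Chain via Granite Capital LLC → Highfield Manufacturing Inc. → Clearview Mining NL (R3): 100% × 28% × 35% × 48% = 4.704% of Fairlane Holdings Ltd.
Chain via Cobalt Partners LP → Silverbay Textiles S.p.A. → Brightpath Trust (R3): 55% × 54% × 58% × 22% = 3.78972% of Fairlane Holdings Ltd.
Direct interest in Fairlane Holdings Ltd: 19%.
Aggregating (R1): 4.704% + 3.78972% + 19% = 27.49372%.

27.49372%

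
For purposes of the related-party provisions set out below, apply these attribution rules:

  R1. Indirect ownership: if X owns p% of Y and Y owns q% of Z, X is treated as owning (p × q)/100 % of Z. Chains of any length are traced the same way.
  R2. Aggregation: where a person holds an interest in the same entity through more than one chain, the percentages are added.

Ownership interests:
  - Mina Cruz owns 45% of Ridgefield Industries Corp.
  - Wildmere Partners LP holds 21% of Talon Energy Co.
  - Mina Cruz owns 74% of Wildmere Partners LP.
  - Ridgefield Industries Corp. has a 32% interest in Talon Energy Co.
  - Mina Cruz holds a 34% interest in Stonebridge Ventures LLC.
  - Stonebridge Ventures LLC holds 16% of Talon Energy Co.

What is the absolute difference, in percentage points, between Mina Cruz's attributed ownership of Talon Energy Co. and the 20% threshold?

15.38

Chain via Ridgefield Industries Corp. (R1): 45% × 32% = 14.4% of Talon Energy Co.
Chain via Stonebridge Ventures LLC (R1): 34% × 16% = 5.44% of Talon Energy Co.
Chain via Wildmere Partners LP (R1): 74% × 21% = 15.54% of Talon Energy Co.
Aggregating (R2): 14.4% + 5.44% + 15.54% = 35.38%.
35.38% exceeds the 20% threshold by 15.38 percentage points.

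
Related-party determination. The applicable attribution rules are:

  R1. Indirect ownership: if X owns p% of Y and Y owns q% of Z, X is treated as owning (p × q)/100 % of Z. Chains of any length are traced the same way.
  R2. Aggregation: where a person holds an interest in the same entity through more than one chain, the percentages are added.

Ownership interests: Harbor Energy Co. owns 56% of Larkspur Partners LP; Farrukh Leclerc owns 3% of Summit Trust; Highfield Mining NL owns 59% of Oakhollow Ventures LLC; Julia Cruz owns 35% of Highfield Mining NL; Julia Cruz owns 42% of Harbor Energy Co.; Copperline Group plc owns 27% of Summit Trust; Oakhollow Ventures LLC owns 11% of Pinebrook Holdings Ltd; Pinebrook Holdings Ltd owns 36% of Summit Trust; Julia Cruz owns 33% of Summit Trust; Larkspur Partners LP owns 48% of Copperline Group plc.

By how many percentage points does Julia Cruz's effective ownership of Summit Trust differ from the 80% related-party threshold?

43.134068

Chain via Highfield Mining NL → Oakhollow Ventures LLC → Pinebrook Holdings Ltd (R1): 35% × 59% × 11% × 36% = 0.81774% of Summit Trust.
Chain via Harbor Energy Co. → Larkspur Partners LP → Copperline Group plc (R1): 42% × 56% × 48% × 27% = 3.048192% of Summit Trust.
Direct interest in Summit Trust: 33%.
Aggregating (R2): 0.81774% + 3.048192% + 33% = 36.865932%.
36.865932% falls short of the 80% threshold by 43.134068 percentage points.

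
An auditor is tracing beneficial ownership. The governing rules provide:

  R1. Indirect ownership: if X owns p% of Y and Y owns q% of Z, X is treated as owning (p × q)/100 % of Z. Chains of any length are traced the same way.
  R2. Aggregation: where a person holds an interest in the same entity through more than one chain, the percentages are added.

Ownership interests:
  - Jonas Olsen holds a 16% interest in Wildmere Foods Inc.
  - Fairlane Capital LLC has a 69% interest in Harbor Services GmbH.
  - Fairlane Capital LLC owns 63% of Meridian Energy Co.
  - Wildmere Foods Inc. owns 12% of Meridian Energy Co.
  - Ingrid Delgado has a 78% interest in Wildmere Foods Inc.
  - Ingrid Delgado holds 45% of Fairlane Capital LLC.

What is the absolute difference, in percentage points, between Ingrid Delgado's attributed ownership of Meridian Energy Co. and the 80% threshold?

42.29

Chain via Wildmere Foods Inc. (R1): 78% × 12% = 9.36% of Meridian Energy Co.
Chain via Fairlane Capital LLC (R1): 45% × 63% = 28.35% of Meridian Energy Co.
Aggregating (R2): 9.36% + 28.35% = 37.71%.
37.71% falls short of the 80% threshold by 42.29 percentage points.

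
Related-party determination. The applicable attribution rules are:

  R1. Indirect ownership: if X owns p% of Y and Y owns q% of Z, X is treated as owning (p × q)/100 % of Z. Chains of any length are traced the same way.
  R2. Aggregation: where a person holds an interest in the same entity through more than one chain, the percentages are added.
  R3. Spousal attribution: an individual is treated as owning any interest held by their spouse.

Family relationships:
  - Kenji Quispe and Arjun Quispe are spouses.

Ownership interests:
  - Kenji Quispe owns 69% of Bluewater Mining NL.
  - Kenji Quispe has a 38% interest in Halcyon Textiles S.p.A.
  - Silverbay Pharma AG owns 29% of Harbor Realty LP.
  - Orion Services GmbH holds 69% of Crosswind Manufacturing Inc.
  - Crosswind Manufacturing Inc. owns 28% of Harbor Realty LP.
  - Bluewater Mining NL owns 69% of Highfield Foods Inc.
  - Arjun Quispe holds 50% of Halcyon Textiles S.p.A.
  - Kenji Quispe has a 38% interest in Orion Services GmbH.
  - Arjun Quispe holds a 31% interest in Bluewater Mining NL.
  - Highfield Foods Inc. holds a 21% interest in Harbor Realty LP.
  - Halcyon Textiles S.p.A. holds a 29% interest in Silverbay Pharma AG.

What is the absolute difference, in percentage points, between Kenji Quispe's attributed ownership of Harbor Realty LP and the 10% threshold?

By spousal attribution (R3), Kenji Quispe is treated as also owning Arjun Quispe's interest in Bluewater Mining NL, giving 69% + 31% = 100%.
By spousal attribution (R3), Kenji Quispe is treated as also owning Arjun Quispe's interest in Halcyon Textiles S.p.A, giving 38% + 50% = 88%.
Chain via Bluewater Mining NL → Highfield Foods Inc. (R1): 100% × 69% × 21% = 14.49% of Harbor Realty LP.
Chain via Halcyon Textiles S.p.A. → Silverbay Pharma AG (R1): 88% × 29% × 29% = 7.4008% of Harbor Realty LP.
Chain via Orion Services GmbH → Crosswind Manufacturing Inc. (R1): 38% × 69% × 28% = 7.3416% of Harbor Realty LP.
Aggregating (R2): 14.49% + 7.4008% + 7.3416% = 29.2324%.
29.2324% exceeds the 10% threshold by 19.2324 percentage points.

19.2324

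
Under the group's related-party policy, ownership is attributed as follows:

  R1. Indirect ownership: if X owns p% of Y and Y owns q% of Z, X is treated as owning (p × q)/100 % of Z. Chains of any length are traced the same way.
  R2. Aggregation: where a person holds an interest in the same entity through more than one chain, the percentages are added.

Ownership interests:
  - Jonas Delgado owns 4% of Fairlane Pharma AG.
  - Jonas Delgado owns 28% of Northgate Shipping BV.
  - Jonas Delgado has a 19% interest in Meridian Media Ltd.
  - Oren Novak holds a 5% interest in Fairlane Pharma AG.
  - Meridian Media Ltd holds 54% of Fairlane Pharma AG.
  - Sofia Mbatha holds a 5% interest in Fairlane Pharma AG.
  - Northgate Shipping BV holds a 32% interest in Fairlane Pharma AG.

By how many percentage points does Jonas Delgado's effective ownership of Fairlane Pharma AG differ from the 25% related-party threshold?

Chain via Meridian Media Ltd (R1): 19% × 54% = 10.26% of Fairlane Pharma AG.
Chain via Northgate Shipping BV (R1): 28% × 32% = 8.96% of Fairlane Pharma AG.
Direct interest in Fairlane Pharma AG: 4%.
Aggregating (R2): 10.26% + 8.96% + 4% = 23.22%.
23.22% falls short of the 25% threshold by 1.78 percentage points.

1.78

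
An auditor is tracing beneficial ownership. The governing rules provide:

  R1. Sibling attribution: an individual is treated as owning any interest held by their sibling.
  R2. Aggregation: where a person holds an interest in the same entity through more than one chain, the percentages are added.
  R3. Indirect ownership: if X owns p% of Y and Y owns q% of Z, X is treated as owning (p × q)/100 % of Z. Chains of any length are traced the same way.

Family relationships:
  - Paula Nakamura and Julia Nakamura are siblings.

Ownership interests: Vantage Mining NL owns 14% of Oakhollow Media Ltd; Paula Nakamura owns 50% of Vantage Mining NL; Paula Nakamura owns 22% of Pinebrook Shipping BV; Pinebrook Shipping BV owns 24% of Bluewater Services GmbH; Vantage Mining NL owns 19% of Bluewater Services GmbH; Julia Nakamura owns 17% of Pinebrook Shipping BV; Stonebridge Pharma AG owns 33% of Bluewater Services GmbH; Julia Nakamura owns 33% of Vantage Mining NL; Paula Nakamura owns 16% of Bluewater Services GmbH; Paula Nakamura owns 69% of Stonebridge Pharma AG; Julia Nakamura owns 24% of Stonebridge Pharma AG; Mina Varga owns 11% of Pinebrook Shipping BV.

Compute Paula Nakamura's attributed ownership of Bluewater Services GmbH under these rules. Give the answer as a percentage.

By sibling attribution (R1), Paula Nakamura is treated as also owning Julia Nakamura's interest in Vantage Mining NL, giving 50% + 33% = 83%.
By sibling attribution (R1), Paula Nakamura is treated as also owning Julia Nakamura's interest in Pinebrook Shipping BV, giving 22% + 17% = 39%.
By sibling attribution (R1), Paula Nakamura is treated as also owning Julia Nakamura's interest in Stonebridge Pharma AG, giving 69% + 24% = 93%.
Chain via Vantage Mining NL (R3): 83% × 19% = 15.77% of Bluewater Services GmbH.
Chain via Pinebrook Shipping BV (R3): 39% × 24% = 9.36% of Bluewater Services GmbH.
Chain via Stonebridge Pharma AG (R3): 93% × 33% = 30.69% of Bluewater Services GmbH.
Direct interest in Bluewater Services GmbH: 16%.
Aggregating (R2): 15.77% + 9.36% + 30.69% + 16% = 71.82%.

71.82%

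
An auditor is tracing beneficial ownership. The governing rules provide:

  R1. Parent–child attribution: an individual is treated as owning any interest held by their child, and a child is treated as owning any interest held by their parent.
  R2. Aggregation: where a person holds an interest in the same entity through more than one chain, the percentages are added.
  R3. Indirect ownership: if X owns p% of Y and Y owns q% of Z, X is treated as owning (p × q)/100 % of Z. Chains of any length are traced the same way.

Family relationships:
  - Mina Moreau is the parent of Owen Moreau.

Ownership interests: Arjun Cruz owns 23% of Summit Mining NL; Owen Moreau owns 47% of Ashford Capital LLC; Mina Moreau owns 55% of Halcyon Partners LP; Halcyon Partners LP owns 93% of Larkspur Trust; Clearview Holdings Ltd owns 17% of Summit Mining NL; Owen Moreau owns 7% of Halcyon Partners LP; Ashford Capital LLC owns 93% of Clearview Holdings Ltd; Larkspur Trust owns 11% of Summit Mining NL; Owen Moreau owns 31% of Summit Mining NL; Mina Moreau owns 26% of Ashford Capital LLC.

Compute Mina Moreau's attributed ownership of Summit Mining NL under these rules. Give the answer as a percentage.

48.8839%

By parent–child attribution (R1), Mina Moreau is treated as also owning Owen Moreau's interest in Halcyon Partners LP, giving 55% + 7% = 62%.
By parent–child attribution (R1), Mina Moreau is treated as also owning Owen Moreau's interest in Ashford Capital LLC, giving 26% + 47% = 73%.
By parent–child attribution (R1), Mina Moreau is treated as owning Owen Moreau's 31% interest in Summit Mining NL.
Chain via Halcyon Partners LP → Larkspur Trust (R3): 62% × 93% × 11% = 6.3426% of Summit Mining NL.
Chain via Ashford Capital LLC → Clearview Holdings Ltd (R3): 73% × 93% × 17% = 11.5413% of Summit Mining NL.
Direct interest in Summit Mining NL: 31%.
Aggregating (R2): 6.3426% + 11.5413% + 31% = 48.8839%.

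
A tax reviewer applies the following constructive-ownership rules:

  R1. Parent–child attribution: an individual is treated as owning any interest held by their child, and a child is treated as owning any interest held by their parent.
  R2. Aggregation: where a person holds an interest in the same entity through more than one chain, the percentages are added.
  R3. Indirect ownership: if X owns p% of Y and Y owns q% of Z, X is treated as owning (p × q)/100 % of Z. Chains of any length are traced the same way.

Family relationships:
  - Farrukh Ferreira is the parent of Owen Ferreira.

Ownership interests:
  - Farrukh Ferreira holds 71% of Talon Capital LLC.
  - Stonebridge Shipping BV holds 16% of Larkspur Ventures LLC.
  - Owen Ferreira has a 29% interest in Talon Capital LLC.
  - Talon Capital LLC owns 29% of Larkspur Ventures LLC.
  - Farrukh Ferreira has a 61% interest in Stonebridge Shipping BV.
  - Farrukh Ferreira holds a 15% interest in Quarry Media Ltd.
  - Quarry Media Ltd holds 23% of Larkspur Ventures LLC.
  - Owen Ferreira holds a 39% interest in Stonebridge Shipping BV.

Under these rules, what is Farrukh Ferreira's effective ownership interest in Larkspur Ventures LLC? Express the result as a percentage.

By parent–child attribution (R1), Farrukh Ferreira is treated as also owning Owen Ferreira's interest in Stonebridge Shipping BV, giving 61% + 39% = 100%.
By parent–child attribution (R1), Farrukh Ferreira is treated as also owning Owen Ferreira's interest in Talon Capital LLC, giving 71% + 29% = 100%.
Chain via Stonebridge Shipping BV (R3): 100% × 16% = 16% of Larkspur Ventures LLC.
Chain via Quarry Media Ltd (R3): 15% × 23% = 3.45% of Larkspur Ventures LLC.
Chain via Talon Capital LLC (R3): 100% × 29% = 29% of Larkspur Ventures LLC.
Aggregating (R2): 16% + 3.45% + 29% = 48.45%.

48.45%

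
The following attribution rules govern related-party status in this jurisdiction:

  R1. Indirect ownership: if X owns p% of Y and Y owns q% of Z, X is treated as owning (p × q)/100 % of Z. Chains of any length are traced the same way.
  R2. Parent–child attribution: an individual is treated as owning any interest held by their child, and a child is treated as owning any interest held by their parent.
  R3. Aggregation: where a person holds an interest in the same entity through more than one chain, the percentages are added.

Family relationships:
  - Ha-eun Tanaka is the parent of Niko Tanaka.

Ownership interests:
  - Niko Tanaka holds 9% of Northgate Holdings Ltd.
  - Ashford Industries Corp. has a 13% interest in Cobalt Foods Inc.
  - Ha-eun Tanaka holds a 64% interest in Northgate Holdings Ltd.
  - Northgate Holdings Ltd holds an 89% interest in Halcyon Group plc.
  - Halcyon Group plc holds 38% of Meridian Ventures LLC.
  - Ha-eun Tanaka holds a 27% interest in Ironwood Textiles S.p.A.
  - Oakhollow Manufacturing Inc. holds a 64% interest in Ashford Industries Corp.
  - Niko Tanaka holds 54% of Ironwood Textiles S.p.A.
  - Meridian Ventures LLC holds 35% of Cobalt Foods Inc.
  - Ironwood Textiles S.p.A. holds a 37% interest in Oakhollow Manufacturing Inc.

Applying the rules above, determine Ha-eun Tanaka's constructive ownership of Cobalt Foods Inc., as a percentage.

By parent–child attribution (R2), Ha-eun Tanaka is treated as also owning Niko Tanaka's interest in Ironwood Textiles S.p.A, giving 27% + 54% = 81%.
By parent–child attribution (R2), Ha-eun Tanaka is treated as also owning Niko Tanaka's interest in Northgate Holdings Ltd, giving 64% + 9% = 73%.
Chain via Ironwood Textiles S.p.A. → Oakhollow Manufacturing Inc. → Ashford Industries Corp. (R1): 81% × 37% × 64% × 13% = 2.493504% of Cobalt Foods Inc.
Chain via Northgate Holdings Ltd → Halcyon Group plc → Meridian Ventures LLC (R1): 73% × 89% × 38% × 35% = 8.64101% of Cobalt Foods Inc.
Aggregating (R3): 2.493504% + 8.64101% = 11.134514%.

11.134514%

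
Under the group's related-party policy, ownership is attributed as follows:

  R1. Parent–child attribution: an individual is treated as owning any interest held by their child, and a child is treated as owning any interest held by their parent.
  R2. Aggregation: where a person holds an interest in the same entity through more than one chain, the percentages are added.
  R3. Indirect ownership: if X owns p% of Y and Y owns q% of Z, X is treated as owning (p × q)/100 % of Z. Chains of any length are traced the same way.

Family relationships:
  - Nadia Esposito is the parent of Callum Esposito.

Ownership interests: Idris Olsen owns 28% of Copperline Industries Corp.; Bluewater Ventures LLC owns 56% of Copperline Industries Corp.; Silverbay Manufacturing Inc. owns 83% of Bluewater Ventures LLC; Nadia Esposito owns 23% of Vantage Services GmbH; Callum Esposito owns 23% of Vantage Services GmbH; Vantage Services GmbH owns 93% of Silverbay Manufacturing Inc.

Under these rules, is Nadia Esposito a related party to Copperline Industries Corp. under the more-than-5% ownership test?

By parent–child attribution (R1), Nadia Esposito is treated as also owning Callum Esposito's interest in Vantage Services GmbH, giving 23% + 23% = 46%.
Chain via Vantage Services GmbH → Silverbay Manufacturing Inc. → Bluewater Ventures LLC (R3): 46% × 93% × 83% × 56% = 19.884144% of Copperline Industries Corp.
19.884144% exceeds the 5% threshold, so Nadia is a related party to Copperline Industries Corp.

Yes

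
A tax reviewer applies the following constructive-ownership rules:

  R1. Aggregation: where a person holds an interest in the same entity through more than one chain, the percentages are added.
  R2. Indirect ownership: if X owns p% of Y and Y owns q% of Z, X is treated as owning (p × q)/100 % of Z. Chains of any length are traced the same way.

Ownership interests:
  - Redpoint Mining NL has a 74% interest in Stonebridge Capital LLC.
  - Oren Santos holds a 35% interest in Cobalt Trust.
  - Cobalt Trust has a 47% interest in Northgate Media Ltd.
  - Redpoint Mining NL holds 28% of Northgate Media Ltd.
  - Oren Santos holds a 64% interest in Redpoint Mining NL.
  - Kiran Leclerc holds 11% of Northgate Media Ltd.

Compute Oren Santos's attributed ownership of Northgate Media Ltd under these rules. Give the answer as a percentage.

34.37%

Chain via Redpoint Mining NL (R2): 64% × 28% = 17.92% of Northgate Media Ltd.
Chain via Cobalt Trust (R2): 35% × 47% = 16.45% of Northgate Media Ltd.
Aggregating (R1): 17.92% + 16.45% = 34.37%.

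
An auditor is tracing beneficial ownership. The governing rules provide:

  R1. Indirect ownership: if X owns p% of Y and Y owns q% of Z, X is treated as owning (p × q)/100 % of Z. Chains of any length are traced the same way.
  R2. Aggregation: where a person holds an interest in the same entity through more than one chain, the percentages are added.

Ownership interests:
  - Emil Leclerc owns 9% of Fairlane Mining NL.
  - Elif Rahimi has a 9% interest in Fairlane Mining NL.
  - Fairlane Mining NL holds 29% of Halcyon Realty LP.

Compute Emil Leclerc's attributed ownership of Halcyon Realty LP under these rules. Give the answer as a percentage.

2.61%

Chain via Fairlane Mining NL (R1): 9% × 29% = 2.61% of Halcyon Realty LP.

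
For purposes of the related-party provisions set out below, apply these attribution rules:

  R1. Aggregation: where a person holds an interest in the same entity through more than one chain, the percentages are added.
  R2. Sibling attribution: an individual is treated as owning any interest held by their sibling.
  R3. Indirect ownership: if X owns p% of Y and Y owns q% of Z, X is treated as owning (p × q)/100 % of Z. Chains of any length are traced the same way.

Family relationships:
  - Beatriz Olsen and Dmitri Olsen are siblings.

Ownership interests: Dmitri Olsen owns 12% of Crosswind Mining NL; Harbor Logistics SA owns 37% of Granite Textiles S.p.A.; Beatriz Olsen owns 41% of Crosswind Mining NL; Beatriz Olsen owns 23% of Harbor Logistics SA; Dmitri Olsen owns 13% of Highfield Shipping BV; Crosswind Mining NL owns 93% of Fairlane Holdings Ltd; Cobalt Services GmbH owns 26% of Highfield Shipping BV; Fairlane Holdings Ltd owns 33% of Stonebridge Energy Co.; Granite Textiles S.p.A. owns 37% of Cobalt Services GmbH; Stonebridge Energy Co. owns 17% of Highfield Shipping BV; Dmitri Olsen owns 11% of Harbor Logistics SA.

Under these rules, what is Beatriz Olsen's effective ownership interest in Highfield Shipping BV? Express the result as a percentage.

By sibling attribution (R2), Beatriz Olsen is treated as also owning Dmitri Olsen's interest in Crosswind Mining NL, giving 41% + 12% = 53%.
By sibling attribution (R2), Beatriz Olsen is treated as also owning Dmitri Olsen's interest in Harbor Logistics SA, giving 23% + 11% = 34%.
By sibling attribution (R2), Beatriz Olsen is treated as owning Dmitri Olsen's 13% interest in Highfield Shipping BV.
Chain via Crosswind Mining NL → Fairlane Holdings Ltd → Stonebridge Energy Co. (R3): 53% × 93% × 33% × 17% = 2.765169% of Highfield Shipping BV.
Chain via Harbor Logistics SA → Granite Textiles S.p.A. → Cobalt Services GmbH (R3): 34% × 37% × 37% × 26% = 1.210196% of Highfield Shipping BV.
Direct interest in Highfield Shipping BV: 13%.
Aggregating (R1): 2.765169% + 1.210196% + 13% = 16.975365%.

16.975365%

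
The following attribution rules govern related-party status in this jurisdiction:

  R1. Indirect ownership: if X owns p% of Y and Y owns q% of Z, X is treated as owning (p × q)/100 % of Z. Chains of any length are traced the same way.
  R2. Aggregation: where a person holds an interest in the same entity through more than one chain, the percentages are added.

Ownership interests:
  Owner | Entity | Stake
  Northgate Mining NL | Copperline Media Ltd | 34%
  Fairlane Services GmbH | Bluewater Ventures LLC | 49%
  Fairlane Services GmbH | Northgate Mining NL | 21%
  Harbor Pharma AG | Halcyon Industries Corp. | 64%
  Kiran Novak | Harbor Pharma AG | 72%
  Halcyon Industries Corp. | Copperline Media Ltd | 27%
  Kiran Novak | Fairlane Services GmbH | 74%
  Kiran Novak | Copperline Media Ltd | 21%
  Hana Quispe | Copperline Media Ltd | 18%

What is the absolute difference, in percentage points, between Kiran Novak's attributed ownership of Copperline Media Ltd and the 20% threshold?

Chain via Harbor Pharma AG → Halcyon Industries Corp. (R1): 72% × 64% × 27% = 12.4416% of Copperline Media Ltd.
Chain via Fairlane Services GmbH → Northgate Mining NL (R1): 74% × 21% × 34% = 5.2836% of Copperline Media Ltd.
Direct interest in Copperline Media Ltd: 21%.
Aggregating (R2): 12.4416% + 5.2836% + 21% = 38.7252%.
38.7252% exceeds the 20% threshold by 18.7252 percentage points.

18.7252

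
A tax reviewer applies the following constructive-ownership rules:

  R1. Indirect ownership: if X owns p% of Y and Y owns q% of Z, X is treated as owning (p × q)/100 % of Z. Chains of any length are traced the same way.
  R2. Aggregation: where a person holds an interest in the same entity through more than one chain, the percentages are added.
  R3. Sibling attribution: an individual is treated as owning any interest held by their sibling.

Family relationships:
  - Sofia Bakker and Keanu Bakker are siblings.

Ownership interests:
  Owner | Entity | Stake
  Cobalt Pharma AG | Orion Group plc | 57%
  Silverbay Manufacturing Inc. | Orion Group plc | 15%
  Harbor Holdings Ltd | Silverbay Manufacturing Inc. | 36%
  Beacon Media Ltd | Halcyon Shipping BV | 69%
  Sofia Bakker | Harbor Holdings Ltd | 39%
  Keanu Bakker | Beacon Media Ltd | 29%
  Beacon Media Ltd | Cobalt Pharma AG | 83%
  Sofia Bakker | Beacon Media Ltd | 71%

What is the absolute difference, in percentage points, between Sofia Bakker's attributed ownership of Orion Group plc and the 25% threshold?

24.416

By sibling attribution (R3), Sofia Bakker is treated as also owning Keanu Bakker's interest in Beacon Media Ltd, giving 71% + 29% = 100%.
Chain via Beacon Media Ltd → Cobalt Pharma AG (R1): 100% × 83% × 57% = 47.31% of Orion Group plc.
Chain via Harbor Holdings Ltd → Silverbay Manufacturing Inc. (R1): 39% × 36% × 15% = 2.106% of Orion Group plc.
Aggregating (R2): 47.31% + 2.106% = 49.416%.
49.416% exceeds the 25% threshold by 24.416 percentage points.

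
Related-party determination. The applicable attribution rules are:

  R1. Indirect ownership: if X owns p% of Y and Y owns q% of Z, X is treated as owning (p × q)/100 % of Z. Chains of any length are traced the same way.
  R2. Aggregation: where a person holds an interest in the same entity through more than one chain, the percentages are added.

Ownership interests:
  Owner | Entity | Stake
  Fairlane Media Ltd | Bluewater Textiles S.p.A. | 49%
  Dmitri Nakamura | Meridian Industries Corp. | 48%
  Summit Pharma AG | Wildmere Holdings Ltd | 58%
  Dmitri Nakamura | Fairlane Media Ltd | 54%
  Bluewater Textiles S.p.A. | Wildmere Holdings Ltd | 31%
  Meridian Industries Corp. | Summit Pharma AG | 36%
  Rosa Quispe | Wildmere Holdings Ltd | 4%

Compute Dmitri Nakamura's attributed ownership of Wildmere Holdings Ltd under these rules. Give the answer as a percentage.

18.225%

Chain via Fairlane Media Ltd → Bluewater Textiles S.p.A. (R1): 54% × 49% × 31% = 8.2026% of Wildmere Holdings Ltd.
Chain via Meridian Industries Corp. → Summit Pharma AG (R1): 48% × 36% × 58% = 10.0224% of Wildmere Holdings Ltd.
Aggregating (R2): 8.2026% + 10.0224% = 18.225%.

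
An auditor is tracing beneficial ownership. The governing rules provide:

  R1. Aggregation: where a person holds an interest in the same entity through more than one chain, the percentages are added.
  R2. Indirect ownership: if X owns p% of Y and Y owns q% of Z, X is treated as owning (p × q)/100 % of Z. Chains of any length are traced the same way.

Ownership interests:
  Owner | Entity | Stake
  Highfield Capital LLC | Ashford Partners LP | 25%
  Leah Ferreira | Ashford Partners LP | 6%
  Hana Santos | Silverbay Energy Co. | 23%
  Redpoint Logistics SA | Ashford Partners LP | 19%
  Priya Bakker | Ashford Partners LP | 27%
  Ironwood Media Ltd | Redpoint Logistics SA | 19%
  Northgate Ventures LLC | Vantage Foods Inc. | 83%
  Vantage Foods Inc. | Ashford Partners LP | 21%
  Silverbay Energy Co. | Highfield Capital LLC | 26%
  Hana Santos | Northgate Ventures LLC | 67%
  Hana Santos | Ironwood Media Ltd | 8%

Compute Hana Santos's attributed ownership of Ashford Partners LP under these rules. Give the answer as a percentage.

Chain via Silverbay Energy Co. → Highfield Capital LLC (R2): 23% × 26% × 25% = 1.495% of Ashford Partners LP.
Chain via Northgate Ventures LLC → Vantage Foods Inc. (R2): 67% × 83% × 21% = 11.6781% of Ashford Partners LP.
Chain via Ironwood Media Ltd → Redpoint Logistics SA (R2): 8% × 19% × 19% = 0.2888% of Ashford Partners LP.
Aggregating (R1): 1.495% + 11.6781% + 0.2888% = 13.4619%.

13.4619%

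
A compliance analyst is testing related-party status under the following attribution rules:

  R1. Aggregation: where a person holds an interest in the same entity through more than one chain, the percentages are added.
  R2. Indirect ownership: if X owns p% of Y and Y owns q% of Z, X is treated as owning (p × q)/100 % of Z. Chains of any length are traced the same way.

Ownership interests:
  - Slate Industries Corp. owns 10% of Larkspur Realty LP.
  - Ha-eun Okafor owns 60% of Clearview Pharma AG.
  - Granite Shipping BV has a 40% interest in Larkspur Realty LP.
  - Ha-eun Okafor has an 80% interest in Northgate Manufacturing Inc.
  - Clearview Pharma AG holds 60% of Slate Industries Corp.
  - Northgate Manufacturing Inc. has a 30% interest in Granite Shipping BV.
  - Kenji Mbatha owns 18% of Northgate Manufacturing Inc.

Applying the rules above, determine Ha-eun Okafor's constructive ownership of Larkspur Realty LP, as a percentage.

13.2%

Chain via Clearview Pharma AG → Slate Industries Corp. (R2): 60% × 60% × 10% = 3.6% of Larkspur Realty LP.
Chain via Northgate Manufacturing Inc. → Granite Shipping BV (R2): 80% × 30% × 40% = 9.6% of Larkspur Realty LP.
Aggregating (R1): 3.6% + 9.6% = 13.2%.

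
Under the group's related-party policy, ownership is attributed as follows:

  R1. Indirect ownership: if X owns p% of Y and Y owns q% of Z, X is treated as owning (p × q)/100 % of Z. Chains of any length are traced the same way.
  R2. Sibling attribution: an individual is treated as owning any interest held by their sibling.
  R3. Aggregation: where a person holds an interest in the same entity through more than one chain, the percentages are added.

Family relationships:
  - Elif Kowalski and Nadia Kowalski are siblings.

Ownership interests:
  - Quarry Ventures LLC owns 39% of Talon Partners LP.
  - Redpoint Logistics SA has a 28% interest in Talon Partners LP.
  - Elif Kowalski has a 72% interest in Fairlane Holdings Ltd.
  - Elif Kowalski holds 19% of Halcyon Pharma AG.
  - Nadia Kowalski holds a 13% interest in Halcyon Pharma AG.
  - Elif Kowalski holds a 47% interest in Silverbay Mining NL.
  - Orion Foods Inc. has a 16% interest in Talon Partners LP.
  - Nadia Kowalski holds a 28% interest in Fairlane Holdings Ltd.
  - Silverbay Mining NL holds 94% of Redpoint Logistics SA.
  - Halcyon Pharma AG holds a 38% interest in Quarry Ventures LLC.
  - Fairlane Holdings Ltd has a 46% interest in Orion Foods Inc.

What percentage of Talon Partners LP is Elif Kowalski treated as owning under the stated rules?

24.4728%

By sibling attribution (R2), Elif Kowalski is treated as also owning Nadia Kowalski's interest in Halcyon Pharma AG, giving 19% + 13% = 32%.
By sibling attribution (R2), Elif Kowalski is treated as also owning Nadia Kowalski's interest in Fairlane Holdings Ltd, giving 72% + 28% = 100%.
Chain via Halcyon Pharma AG → Quarry Ventures LLC (R1): 32% × 38% × 39% = 4.7424% of Talon Partners LP.
Chain via Silverbay Mining NL → Redpoint Logistics SA (R1): 47% × 94% × 28% = 12.3704% of Talon Partners LP.
Chain via Fairlane Holdings Ltd → Orion Foods Inc. (R1): 100% × 46% × 16% = 7.36% of Talon Partners LP.
Aggregating (R3): 4.7424% + 12.3704% + 7.36% = 24.4728%.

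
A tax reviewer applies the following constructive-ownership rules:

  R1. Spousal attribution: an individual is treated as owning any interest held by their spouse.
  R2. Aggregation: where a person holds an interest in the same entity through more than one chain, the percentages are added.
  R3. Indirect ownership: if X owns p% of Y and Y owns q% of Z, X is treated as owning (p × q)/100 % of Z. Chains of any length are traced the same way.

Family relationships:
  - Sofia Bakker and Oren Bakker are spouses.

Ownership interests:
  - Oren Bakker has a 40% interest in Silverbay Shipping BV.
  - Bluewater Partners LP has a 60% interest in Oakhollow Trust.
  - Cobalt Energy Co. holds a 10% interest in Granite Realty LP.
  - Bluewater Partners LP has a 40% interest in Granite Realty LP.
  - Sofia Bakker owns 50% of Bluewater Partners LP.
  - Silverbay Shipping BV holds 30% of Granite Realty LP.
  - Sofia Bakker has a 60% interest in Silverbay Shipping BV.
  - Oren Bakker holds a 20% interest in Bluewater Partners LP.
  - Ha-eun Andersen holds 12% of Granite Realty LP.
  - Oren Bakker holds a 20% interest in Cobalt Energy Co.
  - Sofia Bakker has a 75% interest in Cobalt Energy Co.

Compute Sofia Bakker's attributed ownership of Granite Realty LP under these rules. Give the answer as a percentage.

By spousal attribution (R1), Sofia Bakker is treated as also owning Oren Bakker's interest in Bluewater Partners LP, giving 50% + 20% = 70%.
By spousal attribution (R1), Sofia Bakker is treated as also owning Oren Bakker's interest in Silverbay Shipping BV, giving 60% + 40% = 100%.
By spousal attribution (R1), Sofia Bakker is treated as also owning Oren Bakker's interest in Cobalt Energy Co, giving 75% + 20% = 95%.
Chain via Bluewater Partners LP (R3): 70% × 40% = 28% of Granite Realty LP.
Chain via Silverbay Shipping BV (R3): 100% × 30% = 30% of Granite Realty LP.
Chain via Cobalt Energy Co. (R3): 95% × 10% = 9.5% of Granite Realty LP.
Aggregating (R2): 28% + 30% + 9.5% = 67.5%.

67.5%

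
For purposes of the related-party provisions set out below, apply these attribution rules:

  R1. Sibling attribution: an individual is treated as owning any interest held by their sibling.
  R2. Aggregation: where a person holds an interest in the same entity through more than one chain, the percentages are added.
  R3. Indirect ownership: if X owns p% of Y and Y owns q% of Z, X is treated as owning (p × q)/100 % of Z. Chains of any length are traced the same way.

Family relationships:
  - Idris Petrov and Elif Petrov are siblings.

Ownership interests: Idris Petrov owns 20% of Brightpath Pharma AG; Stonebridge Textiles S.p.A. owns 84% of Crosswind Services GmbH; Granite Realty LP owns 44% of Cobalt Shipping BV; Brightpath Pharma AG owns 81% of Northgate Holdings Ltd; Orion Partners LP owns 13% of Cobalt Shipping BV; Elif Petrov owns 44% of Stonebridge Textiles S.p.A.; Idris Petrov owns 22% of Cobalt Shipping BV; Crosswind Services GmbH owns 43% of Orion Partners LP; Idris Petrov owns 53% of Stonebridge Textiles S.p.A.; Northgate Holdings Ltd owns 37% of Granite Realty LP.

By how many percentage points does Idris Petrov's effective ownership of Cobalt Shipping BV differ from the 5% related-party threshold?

24.192092

By sibling attribution (R1), Idris Petrov is treated as also owning Elif Petrov's interest in Stonebridge Textiles S.p.A, giving 53% + 44% = 97%.
Chain via Brightpath Pharma AG → Northgate Holdings Ltd → Granite Realty LP (R3): 20% × 81% × 37% × 44% = 2.63736% of Cobalt Shipping BV.
Chain via Stonebridge Textiles S.p.A. → Crosswind Services GmbH → Orion Partners LP (R3): 97% × 84% × 43% × 13% = 4.554732% of Cobalt Shipping BV.
Direct interest in Cobalt Shipping BV: 22%.
Aggregating (R2): 2.63736% + 4.554732% + 22% = 29.192092%.
29.192092% exceeds the 5% threshold by 24.192092 percentage points.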